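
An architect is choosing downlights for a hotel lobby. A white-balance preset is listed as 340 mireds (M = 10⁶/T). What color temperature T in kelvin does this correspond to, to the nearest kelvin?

T = 10⁶ / 340 = 2941.18 K → 2941 K.

2941 K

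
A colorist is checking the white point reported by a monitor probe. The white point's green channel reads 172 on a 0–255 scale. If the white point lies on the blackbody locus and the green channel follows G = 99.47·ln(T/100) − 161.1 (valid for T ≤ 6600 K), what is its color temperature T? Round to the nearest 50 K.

ln t = (172 + 161.1) / 99.47 = 3.3487.
t = e^3.3487 = 28.467.
T = 100·t = 2847 K → 2850 K to the nearest 50 K.

2850 K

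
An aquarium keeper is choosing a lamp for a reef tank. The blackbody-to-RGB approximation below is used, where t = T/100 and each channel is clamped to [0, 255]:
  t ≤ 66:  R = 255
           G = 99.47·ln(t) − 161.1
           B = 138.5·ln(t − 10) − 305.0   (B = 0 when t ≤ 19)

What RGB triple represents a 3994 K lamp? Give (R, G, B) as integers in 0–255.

(255, 206, 166)

t = 3994/100 = 39.94; the t ≤ 66 branch applies.
R = 255 by definition for t ≤ 66.
G = 99.47·ln 39.94 − 161.1 = 99.47·3.6874 − 161.1 = 205.684.
B = 138.5·ln(39.94 − 10) − 305.0 = 138.5·ln 29.94 − 305.0 = 138.5·3.3992 − 305.0 = 165.789.
Rounded: (255, 206, 166).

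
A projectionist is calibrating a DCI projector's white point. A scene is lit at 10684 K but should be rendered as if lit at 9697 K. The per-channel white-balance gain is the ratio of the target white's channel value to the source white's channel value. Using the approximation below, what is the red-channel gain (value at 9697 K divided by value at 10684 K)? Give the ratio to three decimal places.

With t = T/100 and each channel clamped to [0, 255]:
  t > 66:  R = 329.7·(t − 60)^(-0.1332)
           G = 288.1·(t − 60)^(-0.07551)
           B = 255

1.032

At 10684 K (t = 106.84):
  R = 329.7·(106.84 − 60)^(-0.1332) = 329.7·46.84^(-0.1332) = 329.7·0.59906 = 197.512.
At 9697 K (t = 96.97):
  R = 329.7·(96.97 − 60)^(-0.1332) = 329.7·36.97^(-0.1332) = 329.7·0.61825 = 203.836.
Gain = 203.836 / 197.512 = 1.0320 → 1.032.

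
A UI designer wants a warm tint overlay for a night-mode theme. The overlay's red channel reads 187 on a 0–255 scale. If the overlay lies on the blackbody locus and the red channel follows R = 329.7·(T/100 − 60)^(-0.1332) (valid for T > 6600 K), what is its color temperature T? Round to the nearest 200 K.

13000 K

(t − 60)^(-0.1332) = 187/329.7 = 0.56718.
t − 60 = 0.56718^(1/-0.1332) = 0.56718^(-7.508) = 70.620, so t = 130.620.
T = 100·t = 13062 K → 13000 K to the nearest 200 K.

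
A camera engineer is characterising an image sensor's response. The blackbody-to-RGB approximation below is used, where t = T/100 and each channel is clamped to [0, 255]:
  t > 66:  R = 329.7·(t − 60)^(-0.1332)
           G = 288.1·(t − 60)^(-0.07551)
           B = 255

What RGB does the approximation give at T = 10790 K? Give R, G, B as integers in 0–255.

R=197, G=215, B=255

t = 10790/100 = 107.9; the t > 66 branch applies.
R = 329.7·(107.9 − 60)^(-0.1332) = 329.7·47.9^(-0.1332) = 329.7·0.59728 = 196.924.
G = 288.1·(107.9 − 60)^(-0.07551) = 288.1·47.9^(-0.07551) = 288.1·0.74665 = 215.110.
B = 255 by definition for t > 66.
Rounded: (197, 215, 255).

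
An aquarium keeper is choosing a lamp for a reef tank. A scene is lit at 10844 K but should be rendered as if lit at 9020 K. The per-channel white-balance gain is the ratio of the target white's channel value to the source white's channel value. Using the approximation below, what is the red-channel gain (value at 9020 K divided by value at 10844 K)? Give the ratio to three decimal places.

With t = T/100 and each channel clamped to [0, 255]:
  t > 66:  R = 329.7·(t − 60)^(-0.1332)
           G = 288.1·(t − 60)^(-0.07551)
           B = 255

1.065

At 10844 K (t = 108.44):
  R = 329.7·(108.44 − 60)^(-0.1332) = 329.7·48.44^(-0.1332) = 329.7·0.59639 = 196.630.
At 9020 K (t = 90.2):
  R = 329.7·(90.2 − 60)^(-0.1332) = 329.7·30.2^(-0.1332) = 329.7·0.63513 = 209.403.
Gain = 209.403 / 196.630 = 1.0650 → 1.065.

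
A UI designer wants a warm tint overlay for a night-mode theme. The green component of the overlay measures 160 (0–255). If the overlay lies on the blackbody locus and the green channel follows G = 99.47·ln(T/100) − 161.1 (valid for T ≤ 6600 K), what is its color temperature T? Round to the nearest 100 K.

2500 K

ln t = (160 + 161.1) / 99.47 = 3.2281.
t = e^3.2281 = 25.232.
T = 100·t = 2523 K → 2500 K to the nearest 100 K.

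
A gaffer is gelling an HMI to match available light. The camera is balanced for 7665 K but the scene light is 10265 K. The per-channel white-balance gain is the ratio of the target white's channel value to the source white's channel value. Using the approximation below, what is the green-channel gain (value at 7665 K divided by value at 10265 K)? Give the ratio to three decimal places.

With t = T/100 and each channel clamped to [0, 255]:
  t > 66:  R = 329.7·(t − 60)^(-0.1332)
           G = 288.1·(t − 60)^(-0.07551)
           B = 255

At 10265 K (t = 102.65):
  G = 288.1·(102.65 − 60)^(-0.07551) = 288.1·42.65^(-0.07551) = 288.1·0.75323 = 217.004.
At 7665 K (t = 76.65):
  G = 288.1·(76.65 − 60)^(-0.07551) = 288.1·16.65^(-0.07551) = 288.1·0.80867 = 232.978.
Gain = 232.978 / 217.004 = 1.0736 → 1.074.

1.074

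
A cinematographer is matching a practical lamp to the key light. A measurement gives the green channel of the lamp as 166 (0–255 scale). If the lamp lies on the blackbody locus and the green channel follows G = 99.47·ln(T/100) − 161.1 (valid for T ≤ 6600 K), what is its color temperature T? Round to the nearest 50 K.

ln t = (166 + 161.1) / 99.47 = 3.2884.
t = e^3.2884 = 26.801.
T = 100·t = 2680 K → 2700 K to the nearest 50 K.

2700 K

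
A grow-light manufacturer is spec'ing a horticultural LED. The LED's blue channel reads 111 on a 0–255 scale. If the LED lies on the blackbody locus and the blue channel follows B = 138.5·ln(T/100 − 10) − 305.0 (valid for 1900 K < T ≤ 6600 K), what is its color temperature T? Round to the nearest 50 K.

3000 K

ln(t − 10) = (111 + 305.0) / 138.5 = 3.0036.
t − 10 = e^3.0036 = 20.158, so t = 30.158.
T = 100·t = 3016 K → 3000 K to the nearest 50 K.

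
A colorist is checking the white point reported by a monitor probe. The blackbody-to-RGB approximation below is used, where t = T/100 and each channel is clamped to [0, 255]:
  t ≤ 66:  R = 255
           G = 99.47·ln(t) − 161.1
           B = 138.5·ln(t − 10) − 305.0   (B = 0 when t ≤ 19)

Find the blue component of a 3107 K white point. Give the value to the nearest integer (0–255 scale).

117

t = 3107/100 = 31.07; the t ≤ 66 branch applies.
B = 138.5·ln(31.07 − 10) − 305.0 = 138.5·ln 21.07 − 305.0 = 138.5·3.0479 − 305.0 = 117.127.
Rounded: 117.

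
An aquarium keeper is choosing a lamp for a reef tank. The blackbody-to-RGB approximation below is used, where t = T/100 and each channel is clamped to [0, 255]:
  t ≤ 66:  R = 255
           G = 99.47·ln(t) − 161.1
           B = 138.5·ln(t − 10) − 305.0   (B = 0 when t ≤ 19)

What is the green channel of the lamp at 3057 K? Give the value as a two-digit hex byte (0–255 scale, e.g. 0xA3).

t = 3057/100 = 30.57; the t ≤ 66 branch applies.
G = 99.47·ln 30.57 − 161.1 = 99.47·3.4200 − 161.1 = 179.089.
Rounded: 179; in hex, 0xB3.

0xB3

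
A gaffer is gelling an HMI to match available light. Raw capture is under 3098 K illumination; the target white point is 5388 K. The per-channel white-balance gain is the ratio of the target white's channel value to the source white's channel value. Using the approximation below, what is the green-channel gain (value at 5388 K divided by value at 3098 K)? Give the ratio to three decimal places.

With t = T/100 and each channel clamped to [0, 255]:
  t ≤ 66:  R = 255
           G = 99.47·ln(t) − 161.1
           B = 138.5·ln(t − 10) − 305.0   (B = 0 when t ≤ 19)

At 3098 K (t = 30.98):
  G = 99.47·ln 30.98 − 161.1 = 99.47·3.4333 − 161.1 = 180.415.
At 5388 K (t = 53.88):
  G = 99.47·ln 53.88 − 161.1 = 99.47·3.9868 − 161.1 = 235.463.
Gain = 235.463 / 180.415 = 1.3051 → 1.305.

1.305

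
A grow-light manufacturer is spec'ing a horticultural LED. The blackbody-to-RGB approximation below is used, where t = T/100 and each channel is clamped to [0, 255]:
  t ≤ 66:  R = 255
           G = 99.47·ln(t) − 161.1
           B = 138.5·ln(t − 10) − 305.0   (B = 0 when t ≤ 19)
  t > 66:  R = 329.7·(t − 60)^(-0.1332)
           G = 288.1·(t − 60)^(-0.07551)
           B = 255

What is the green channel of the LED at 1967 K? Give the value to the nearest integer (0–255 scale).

t = 1967/100 = 19.67; the t ≤ 66 branch applies.
G = 99.47·ln 19.67 − 161.1 = 99.47·2.9791 − 161.1 = 135.231.
Rounded: 135.

135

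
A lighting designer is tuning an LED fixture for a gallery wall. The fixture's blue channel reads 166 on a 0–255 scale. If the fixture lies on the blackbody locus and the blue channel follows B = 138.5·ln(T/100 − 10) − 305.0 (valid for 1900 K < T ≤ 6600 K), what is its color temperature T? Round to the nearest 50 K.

ln(t − 10) = (166 + 305.0) / 138.5 = 3.4007.
t − 10 = e^3.4007 = 29.986, so t = 39.986.
T = 100·t = 3999 K → 4000 K to the nearest 50 K.

4000 K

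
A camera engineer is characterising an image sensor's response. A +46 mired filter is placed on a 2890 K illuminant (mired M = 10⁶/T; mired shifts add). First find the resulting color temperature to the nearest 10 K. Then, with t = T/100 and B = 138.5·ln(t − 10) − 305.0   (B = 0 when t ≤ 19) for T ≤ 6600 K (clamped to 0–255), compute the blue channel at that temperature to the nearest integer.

M_in = 10⁶/2890 = 346.02; M_out = 346.02 + (+46) = 392.02.
T_out = 10⁶/392.02 = 2550.9 K → 2550 K; t = 25.5.
B = 138.5·ln(25.5 − 10) − 305.0 = 138.5·ln 15.5 − 305.0 = 138.5·2.7408 − 305.0 = 74.606.
Rounded: 75.

75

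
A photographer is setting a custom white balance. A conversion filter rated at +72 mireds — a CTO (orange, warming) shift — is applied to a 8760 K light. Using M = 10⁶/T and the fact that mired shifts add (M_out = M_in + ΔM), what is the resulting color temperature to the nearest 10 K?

5370 K

M_in = 10⁶/8760 = 114.16 mireds.
M_out = 114.16 + (+72) = 186.16 mireds.
T_out = 10⁶/186.16 = 5371.9 K → 5370 K.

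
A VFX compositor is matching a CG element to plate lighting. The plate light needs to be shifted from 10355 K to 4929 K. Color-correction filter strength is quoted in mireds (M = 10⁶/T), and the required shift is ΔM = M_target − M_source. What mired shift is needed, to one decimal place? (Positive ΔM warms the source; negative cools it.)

M_source = 10⁶/10355 = 96.572; M_target = 10⁶/4929 = 202.881.
ΔM = 202.881 − 96.572 = 106.309 → +106.3 mireds, a warming shift.

+106.3 mireds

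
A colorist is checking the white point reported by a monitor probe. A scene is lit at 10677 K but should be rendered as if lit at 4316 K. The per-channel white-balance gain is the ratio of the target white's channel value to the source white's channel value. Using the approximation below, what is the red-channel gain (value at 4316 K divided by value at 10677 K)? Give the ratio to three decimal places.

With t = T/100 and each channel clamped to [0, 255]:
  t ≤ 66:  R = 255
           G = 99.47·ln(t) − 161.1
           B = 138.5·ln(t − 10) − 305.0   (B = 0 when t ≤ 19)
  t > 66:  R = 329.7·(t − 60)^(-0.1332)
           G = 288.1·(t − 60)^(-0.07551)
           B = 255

1.291

At 10677 K (t = 106.77):
  R = 329.7·(106.77 − 60)^(-0.1332) = 329.7·46.77^(-0.1332) = 329.7·0.59918 = 197.551.
At 4316 K (t = 43.16):
  R = 255 by definition for t ≤ 66.
Gain = 255.000 / 197.551 = 1.2908 → 1.291.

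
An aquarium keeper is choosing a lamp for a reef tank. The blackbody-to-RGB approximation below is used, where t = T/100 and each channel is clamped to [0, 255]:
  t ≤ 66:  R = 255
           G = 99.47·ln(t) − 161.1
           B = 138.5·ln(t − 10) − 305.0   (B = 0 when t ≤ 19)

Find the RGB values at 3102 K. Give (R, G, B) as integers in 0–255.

(255, 181, 117)

t = 3102/100 = 31.02; the t ≤ 66 branch applies.
R = 255 by definition for t ≤ 66.
G = 99.47·ln 31.02 − 161.1 = 99.47·3.4346 − 161.1 = 180.543.
B = 138.5·ln(31.02 − 10) − 305.0 = 138.5·ln 21.02 − 305.0 = 138.5·3.0455 − 305.0 = 116.798.
Rounded: (255, 181, 117).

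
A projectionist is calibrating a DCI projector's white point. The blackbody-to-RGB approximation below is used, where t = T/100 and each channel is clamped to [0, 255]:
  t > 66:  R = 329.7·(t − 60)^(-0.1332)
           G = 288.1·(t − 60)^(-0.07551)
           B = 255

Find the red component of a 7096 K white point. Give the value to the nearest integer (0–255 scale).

t = 7096/100 = 70.96; the t > 66 branch applies.
R = 329.7·(70.96 − 60)^(-0.1332) = 329.7·10.96^(-0.1332) = 329.7·0.72694 = 239.671.
Rounded: 240.

240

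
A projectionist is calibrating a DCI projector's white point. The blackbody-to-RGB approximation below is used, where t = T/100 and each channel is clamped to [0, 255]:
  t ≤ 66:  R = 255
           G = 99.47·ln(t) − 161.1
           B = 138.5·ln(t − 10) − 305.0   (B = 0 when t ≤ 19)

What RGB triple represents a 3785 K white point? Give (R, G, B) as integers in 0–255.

(255, 200, 156)

t = 3785/100 = 37.85; the t ≤ 66 branch applies.
R = 255 by definition for t ≤ 66.
G = 99.47·ln 37.85 − 161.1 = 99.47·3.6336 − 161.1 = 200.337.
B = 138.5·ln(37.85 − 10) − 305.0 = 138.5·ln 27.85 − 305.0 = 138.5·3.3268 − 305.0 = 155.766.
Rounded: (255, 200, 156).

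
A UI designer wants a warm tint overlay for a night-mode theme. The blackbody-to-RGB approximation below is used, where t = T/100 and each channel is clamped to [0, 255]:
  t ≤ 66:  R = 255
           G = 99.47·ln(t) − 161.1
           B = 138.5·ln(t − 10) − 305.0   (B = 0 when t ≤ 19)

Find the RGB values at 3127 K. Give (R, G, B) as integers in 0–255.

t = 3127/100 = 31.27; the t ≤ 66 branch applies.
R = 255 by definition for t ≤ 66.
G = 99.47·ln 31.27 − 161.1 = 99.47·3.4427 − 161.1 = 181.341.
B = 138.5·ln(31.27 − 10) − 305.0 = 138.5·ln 21.27 − 305.0 = 138.5·3.0573 − 305.0 = 118.436.
Rounded: (255, 181, 118).

(255, 181, 118)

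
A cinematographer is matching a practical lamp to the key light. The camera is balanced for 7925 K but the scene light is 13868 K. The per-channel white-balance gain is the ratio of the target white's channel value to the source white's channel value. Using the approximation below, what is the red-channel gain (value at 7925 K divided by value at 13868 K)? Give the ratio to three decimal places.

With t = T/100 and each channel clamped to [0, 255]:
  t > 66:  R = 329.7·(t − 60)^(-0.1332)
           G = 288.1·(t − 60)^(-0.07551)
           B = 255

At 13868 K (t = 138.68):
  R = 329.7·(138.68 − 60)^(-0.1332) = 329.7·78.68^(-0.1332) = 329.7·0.55908 = 184.327.
At 7925 K (t = 79.25):
  R = 329.7·(79.25 − 60)^(-0.1332) = 329.7·19.25^(-0.1332) = 329.7·0.67439 = 222.348.
Gain = 222.348 / 184.327 = 1.2063 → 1.206.

1.206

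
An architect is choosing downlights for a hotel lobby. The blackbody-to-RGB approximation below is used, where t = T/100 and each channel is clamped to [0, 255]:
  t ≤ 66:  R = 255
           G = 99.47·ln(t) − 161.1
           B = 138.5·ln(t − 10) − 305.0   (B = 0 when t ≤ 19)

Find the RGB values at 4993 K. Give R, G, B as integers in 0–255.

t = 4993/100 = 49.93; the t ≤ 66 branch applies.
R = 255 by definition for t ≤ 66.
G = 99.47·ln 49.93 − 161.1 = 99.47·3.9106 − 161.1 = 227.890.
B = 138.5·ln(49.93 − 10) − 305.0 = 138.5·ln 39.93 − 305.0 = 138.5·3.6871 − 305.0 = 205.667.
Rounded: (255, 228, 206).

R=255, G=228, B=206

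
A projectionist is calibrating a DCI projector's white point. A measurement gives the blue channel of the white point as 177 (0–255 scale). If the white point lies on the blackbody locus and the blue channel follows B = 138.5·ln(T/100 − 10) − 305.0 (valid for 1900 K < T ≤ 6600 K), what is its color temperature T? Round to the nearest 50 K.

ln(t − 10) = (177 + 305.0) / 138.5 = 3.4801.
t − 10 = e^3.4801 = 32.464, so t = 42.464.
T = 100·t = 4246 K → 4250 K to the nearest 50 K.

4250 K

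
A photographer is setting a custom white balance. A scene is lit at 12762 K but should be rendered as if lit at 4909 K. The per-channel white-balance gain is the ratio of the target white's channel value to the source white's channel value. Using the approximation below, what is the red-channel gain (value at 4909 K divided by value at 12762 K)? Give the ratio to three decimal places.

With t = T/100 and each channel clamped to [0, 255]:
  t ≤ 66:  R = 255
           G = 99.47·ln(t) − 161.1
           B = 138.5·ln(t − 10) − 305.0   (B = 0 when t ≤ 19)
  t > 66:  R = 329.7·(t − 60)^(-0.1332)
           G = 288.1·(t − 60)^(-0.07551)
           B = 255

At 12762 K (t = 127.62):
  R = 329.7·(127.62 − 60)^(-0.1332) = 329.7·67.62^(-0.1332) = 329.7·0.57047 = 188.084.
At 4909 K (t = 49.09):
  R = 255 by definition for t ≤ 66.
Gain = 255.000 / 188.084 = 1.3558 → 1.356.

1.356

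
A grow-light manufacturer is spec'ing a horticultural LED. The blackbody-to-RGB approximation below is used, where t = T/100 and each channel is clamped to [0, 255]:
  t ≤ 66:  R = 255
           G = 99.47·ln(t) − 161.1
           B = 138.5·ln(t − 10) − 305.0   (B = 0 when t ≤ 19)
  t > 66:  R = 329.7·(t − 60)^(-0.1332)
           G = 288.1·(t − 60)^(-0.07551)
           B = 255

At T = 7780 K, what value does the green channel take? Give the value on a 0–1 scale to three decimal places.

0.909

t = 7780/100 = 77.8; the t > 66 branch applies.
G = 288.1·(77.8 − 60)^(-0.07551) = 288.1·17.8^(-0.07551) = 288.1·0.80460 = 231.806.
On a 0–1 scale: 231.806/255 = 0.9090 → 0.909.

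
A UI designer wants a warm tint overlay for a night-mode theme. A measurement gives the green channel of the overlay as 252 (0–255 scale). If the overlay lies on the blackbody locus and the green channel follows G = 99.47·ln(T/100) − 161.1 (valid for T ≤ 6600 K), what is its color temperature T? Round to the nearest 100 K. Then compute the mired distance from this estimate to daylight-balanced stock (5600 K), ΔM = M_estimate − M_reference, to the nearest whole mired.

ln t = (252 + 161.1) / 99.47 = 4.1530.
t = e^4.1530 = 63.625.
T = 100·t = 6363 K → 6400 K to the nearest 100 K.
M_estimate = 10⁶/6400 = 156.25; M_reference = 10⁶/5600 = 178.57.
ΔM = 156.25 − 178.57 = -22.32 → -22 mireds.

-22 mireds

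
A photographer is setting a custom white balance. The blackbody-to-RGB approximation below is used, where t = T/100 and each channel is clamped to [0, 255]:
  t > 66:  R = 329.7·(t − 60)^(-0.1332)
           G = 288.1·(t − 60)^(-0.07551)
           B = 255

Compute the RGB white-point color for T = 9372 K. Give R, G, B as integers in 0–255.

t = 9372/100 = 93.72; the t > 66 branch applies.
R = 329.7·(93.72 − 60)^(-0.1332) = 329.7·33.72^(-0.1332) = 329.7·0.62587 = 206.350.
G = 288.1·(93.72 − 60)^(-0.07551) = 288.1·33.72^(-0.07551) = 288.1·0.76671 = 220.888.
B = 255 by definition for t > 66.
Rounded: (206, 221, 255).

R=206, G=221, B=255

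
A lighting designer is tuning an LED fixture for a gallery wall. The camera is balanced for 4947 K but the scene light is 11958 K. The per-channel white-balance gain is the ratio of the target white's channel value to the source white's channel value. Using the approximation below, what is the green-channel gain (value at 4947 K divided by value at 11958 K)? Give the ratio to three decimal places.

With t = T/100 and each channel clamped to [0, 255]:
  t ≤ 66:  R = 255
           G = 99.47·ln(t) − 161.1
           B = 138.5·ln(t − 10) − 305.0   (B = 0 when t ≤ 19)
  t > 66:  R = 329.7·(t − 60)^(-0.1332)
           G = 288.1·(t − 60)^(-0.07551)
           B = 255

1.073

At 11958 K (t = 119.58):
  G = 288.1·(119.58 − 60)^(-0.07551) = 288.1·59.58^(-0.07551) = 288.1·0.73445 = 211.595.
At 4947 K (t = 49.47):
  G = 99.47·ln 49.47 − 161.1 = 99.47·3.9014 − 161.1 = 226.969.
Gain = 226.969 / 211.595 = 1.0727 → 1.073.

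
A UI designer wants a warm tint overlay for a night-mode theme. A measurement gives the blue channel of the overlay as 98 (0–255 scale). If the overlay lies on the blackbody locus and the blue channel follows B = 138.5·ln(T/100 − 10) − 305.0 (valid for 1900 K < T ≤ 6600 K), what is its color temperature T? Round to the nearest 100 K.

2800 K

ln(t − 10) = (98 + 305.0) / 138.5 = 2.9097.
t − 10 = e^2.9097 = 18.352, so t = 28.352.
T = 100·t = 2835 K → 2800 K to the nearest 100 K.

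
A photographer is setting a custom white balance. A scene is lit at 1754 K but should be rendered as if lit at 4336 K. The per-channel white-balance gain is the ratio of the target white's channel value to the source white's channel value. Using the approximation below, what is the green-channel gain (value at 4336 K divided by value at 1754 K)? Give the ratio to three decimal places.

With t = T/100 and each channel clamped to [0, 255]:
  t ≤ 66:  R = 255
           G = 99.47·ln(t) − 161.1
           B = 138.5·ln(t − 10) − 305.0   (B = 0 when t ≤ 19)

1.727

At 1754 K (t = 17.54):
  G = 99.47·ln 17.54 − 161.1 = 99.47·2.8645 − 161.1 = 123.830.
At 4336 K (t = 43.36):
  G = 99.47·ln 43.36 − 161.1 = 99.47·3.7695 − 161.1 = 213.856.
Gain = 213.856 / 123.830 = 1.7270 → 1.727.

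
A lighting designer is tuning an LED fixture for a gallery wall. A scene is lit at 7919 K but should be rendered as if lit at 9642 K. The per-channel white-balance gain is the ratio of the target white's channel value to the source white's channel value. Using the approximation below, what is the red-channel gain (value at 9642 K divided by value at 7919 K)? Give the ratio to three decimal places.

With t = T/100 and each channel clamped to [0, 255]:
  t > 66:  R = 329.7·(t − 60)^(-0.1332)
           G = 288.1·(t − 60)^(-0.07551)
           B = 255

At 7919 K (t = 79.19):
  R = 329.7·(79.19 − 60)^(-0.1332) = 329.7·19.19^(-0.1332) = 329.7·0.67467 = 222.440.
At 9642 K (t = 96.42):
  R = 329.7·(96.42 − 60)^(-0.1332) = 329.7·36.42^(-0.1332) = 329.7·0.61948 = 204.244.
Gain = 204.244 / 222.440 = 0.9182 → 0.918.

0.918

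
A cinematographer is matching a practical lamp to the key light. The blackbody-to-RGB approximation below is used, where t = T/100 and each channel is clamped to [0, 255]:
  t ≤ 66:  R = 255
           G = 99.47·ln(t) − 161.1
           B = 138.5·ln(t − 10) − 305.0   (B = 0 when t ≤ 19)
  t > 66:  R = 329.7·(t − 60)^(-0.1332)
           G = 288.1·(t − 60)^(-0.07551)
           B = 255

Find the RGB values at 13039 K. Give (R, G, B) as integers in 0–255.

(187, 209, 255)

t = 13039/100 = 130.39; the t > 66 branch applies.
R = 329.7·(130.39 − 60)^(-0.1332) = 329.7·70.39^(-0.1332) = 329.7·0.56743 = 187.081.
G = 288.1·(130.39 − 60)^(-0.07551) = 288.1·70.39^(-0.07551) = 288.1·0.72526 = 208.948.
B = 255 by definition for t > 66.
Rounded: (187, 209, 255).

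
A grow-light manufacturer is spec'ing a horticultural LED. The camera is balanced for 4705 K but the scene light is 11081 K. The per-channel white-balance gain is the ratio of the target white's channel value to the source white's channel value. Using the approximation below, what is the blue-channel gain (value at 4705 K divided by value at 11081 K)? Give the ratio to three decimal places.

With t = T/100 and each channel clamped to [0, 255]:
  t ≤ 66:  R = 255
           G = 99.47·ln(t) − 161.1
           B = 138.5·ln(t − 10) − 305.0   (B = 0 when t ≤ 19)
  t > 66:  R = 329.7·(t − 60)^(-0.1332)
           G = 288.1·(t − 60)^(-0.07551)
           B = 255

At 11081 K (t = 110.81):
  B = 255 by definition for t > 66.
At 4705 K (t = 47.05):
  B = 138.5·ln(47.05 − 10) − 305.0 = 138.5·ln 37.05 − 305.0 = 138.5·3.6123 − 305.0 = 195.299.
Gain = 195.299 / 255.000 = 0.7659 → 0.766.

0.766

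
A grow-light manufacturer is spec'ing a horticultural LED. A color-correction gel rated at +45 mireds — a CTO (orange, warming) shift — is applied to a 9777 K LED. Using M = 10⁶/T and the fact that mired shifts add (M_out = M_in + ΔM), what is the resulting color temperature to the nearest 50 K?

6800 K

M_in = 10⁶/9777 = 102.28 mireds.
M_out = 102.28 + (+45) = 147.28 mireds.
T_out = 10⁶/147.28 = 6789.7 K → 6800 K.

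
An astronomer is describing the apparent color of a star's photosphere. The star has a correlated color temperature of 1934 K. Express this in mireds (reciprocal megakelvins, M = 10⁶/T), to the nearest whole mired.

517 mireds

M = 10⁶ / 1934 = 517.063 → 517 mireds.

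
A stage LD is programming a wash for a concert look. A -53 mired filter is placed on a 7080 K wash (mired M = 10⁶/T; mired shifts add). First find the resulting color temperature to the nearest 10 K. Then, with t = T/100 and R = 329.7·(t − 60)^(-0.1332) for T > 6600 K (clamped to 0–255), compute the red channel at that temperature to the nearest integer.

194

M_in = 10⁶/7080 = 141.24; M_out = 141.24 + (-53) = 88.24.
T_out = 10⁶/88.24 = 11332.4 K → 11330 K; t = 113.3.
R = 329.7·(113.3 − 60)^(-0.1332) = 329.7·53.3^(-0.1332) = 329.7·0.58884 = 194.142.
Rounded: 194.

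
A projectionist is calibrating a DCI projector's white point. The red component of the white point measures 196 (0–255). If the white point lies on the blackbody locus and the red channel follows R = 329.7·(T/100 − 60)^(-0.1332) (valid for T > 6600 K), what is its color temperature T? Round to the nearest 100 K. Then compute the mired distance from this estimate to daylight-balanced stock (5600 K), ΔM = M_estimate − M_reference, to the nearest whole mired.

-88 mireds

(t − 60)^(-0.1332) = 196/329.7 = 0.59448.
t − 60 = 0.59448^(1/-0.1332) = 0.59448^(-7.508) = 49.621, so t = 109.621.
T = 100·t = 10962 K → 11000 K to the nearest 100 K.
M_estimate = 10⁶/11000 = 90.91; M_reference = 10⁶/5600 = 178.57.
ΔM = 90.91 − 178.57 = -87.66 → -88 mireds.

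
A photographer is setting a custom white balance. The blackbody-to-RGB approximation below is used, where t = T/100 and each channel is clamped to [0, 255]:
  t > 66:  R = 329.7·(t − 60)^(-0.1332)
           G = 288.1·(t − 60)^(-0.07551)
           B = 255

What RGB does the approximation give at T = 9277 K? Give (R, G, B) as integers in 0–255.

t = 9277/100 = 92.77; the t > 66 branch applies.
R = 329.7·(92.77 − 60)^(-0.1332) = 329.7·32.77^(-0.1332) = 329.7·0.62826 = 207.137.
G = 288.1·(92.77 − 60)^(-0.07551) = 288.1·32.77^(-0.07551) = 288.1·0.76836 = 221.365.
B = 255 by definition for t > 66.
Rounded: (207, 221, 255).

(207, 221, 255)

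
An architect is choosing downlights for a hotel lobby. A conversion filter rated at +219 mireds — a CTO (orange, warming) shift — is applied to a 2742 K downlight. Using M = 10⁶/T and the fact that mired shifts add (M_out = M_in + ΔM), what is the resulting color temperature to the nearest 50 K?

1700 K

M_in = 10⁶/2742 = 364.70 mireds.
M_out = 364.70 + (+219) = 583.70 mireds.
T_out = 10⁶/583.70 = 1713.2 K → 1700 K.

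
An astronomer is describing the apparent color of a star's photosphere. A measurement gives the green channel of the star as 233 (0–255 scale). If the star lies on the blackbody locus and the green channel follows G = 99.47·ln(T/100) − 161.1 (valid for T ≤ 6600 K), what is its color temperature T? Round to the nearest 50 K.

5250 K

ln t = (233 + 161.1) / 99.47 = 3.9620.
t = e^3.9620 = 52.562.
T = 100·t = 5256 K → 5250 K to the nearest 50 K.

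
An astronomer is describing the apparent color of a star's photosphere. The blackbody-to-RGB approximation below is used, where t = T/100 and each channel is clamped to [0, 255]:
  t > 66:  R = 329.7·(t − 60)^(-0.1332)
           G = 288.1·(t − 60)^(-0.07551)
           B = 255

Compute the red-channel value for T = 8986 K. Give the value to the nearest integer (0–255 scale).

210

t = 8986/100 = 89.86; the t > 66 branch applies.
R = 329.7·(89.86 − 60)^(-0.1332) = 329.7·29.86^(-0.1332) = 329.7·0.63609 = 209.719.
Rounded: 210.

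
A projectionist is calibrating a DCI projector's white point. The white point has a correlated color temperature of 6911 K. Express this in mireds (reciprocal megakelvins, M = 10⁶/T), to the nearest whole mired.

M = 10⁶ / 6911 = 144.697 → 145 mireds.

145 mireds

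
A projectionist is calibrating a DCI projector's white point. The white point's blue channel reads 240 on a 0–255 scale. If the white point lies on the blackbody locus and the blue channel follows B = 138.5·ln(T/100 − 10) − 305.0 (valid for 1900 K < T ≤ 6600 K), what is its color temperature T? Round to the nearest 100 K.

ln(t − 10) = (240 + 305.0) / 138.5 = 3.9350.
t − 10 = e^3.9350 = 51.163, so t = 61.163.
T = 100·t = 6116 K → 6100 K to the nearest 100 K.

6100 K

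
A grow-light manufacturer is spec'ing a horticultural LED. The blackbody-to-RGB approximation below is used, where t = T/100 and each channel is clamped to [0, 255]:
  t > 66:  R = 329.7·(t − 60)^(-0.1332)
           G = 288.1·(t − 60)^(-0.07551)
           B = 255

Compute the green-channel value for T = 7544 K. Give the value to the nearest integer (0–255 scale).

t = 7544/100 = 75.44; the t > 66 branch applies.
G = 288.1·(75.44 − 60)^(-0.07551) = 288.1·15.44^(-0.07551) = 288.1·0.81329 = 234.309.
Rounded: 234.

234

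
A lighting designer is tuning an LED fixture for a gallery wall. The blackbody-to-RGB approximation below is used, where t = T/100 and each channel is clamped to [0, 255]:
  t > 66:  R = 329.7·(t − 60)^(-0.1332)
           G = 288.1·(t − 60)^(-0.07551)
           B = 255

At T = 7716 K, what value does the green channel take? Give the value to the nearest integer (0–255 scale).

232

t = 7716/100 = 77.16; the t > 66 branch applies.
G = 288.1·(77.16 − 60)^(-0.07551) = 288.1·17.16^(-0.07551) = 288.1·0.80683 = 232.447.
Rounded: 232.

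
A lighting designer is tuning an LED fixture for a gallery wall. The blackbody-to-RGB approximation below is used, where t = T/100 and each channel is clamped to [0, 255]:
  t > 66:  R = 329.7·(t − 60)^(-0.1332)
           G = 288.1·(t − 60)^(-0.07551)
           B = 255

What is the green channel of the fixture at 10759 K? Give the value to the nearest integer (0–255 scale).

215

t = 10759/100 = 107.59; the t > 66 branch applies.
G = 288.1·(107.59 − 60)^(-0.07551) = 288.1·47.59^(-0.07551) = 288.1·0.74702 = 215.216.
Rounded: 215.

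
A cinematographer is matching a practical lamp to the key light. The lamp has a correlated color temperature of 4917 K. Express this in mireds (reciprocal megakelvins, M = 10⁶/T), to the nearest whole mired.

M = 10⁶ / 4917 = 203.376 → 203 mireds.

203 mireds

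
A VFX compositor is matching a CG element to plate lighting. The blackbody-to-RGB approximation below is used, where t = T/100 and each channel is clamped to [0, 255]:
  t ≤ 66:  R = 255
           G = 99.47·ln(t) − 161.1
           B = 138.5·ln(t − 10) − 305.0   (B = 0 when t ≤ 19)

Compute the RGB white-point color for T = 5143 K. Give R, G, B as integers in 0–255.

t = 5143/100 = 51.43; the t ≤ 66 branch applies.
R = 255 by definition for t ≤ 66.
G = 99.47·ln 51.43 − 161.1 = 99.47·3.9402 − 161.1 = 230.834.
B = 138.5·ln(51.43 − 10) − 305.0 = 138.5·ln 41.43 − 305.0 = 138.5·3.7240 − 305.0 = 210.775.
Rounded: (255, 231, 211).

R=255, G=231, B=211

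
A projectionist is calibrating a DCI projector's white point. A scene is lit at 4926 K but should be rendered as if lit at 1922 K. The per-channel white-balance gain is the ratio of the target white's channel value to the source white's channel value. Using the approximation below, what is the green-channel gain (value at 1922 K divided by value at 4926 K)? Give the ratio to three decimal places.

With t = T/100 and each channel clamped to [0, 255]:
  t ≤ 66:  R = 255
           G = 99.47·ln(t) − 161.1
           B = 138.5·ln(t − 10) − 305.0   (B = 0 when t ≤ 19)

At 4926 K (t = 49.26):
  G = 99.47·ln 49.26 − 161.1 = 99.47·3.8971 − 161.1 = 226.546.
At 1922 K (t = 19.22):
  G = 99.47·ln 19.22 − 161.1 = 99.47·2.9560 − 161.1 = 132.928.
Gain = 132.928 / 226.546 = 0.5868 → 0.587.

0.587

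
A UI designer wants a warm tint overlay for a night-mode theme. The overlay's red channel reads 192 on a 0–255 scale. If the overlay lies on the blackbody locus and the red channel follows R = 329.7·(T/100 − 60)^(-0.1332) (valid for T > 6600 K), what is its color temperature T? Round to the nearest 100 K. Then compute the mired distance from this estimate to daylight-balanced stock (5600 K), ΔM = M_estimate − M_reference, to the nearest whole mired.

(t − 60)^(-0.1332) = 192/329.7 = 0.58235.
t − 60 = 0.58235^(1/-0.1332) = 0.58235^(-7.508) = 57.929, so t = 117.929.
T = 100·t = 11793 K → 11800 K to the nearest 100 K.
M_estimate = 10⁶/11800 = 84.75; M_reference = 10⁶/5600 = 178.57.
ΔM = 84.75 − 178.57 = -93.83 → -94 mireds.

-94 mireds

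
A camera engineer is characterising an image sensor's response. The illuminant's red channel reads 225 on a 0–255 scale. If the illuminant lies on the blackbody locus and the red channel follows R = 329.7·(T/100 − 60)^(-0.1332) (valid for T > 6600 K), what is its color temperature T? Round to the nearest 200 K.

7800 K

(t − 60)^(-0.1332) = 225/329.7 = 0.68244.
t − 60 = 0.68244^(1/-0.1332) = 0.68244^(-7.508) = 17.610, so t = 77.610.
T = 100·t = 7761 K → 7800 K to the nearest 200 K.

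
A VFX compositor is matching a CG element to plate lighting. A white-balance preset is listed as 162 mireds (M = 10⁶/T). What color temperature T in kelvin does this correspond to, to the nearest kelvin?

6173 K

T = 10⁶ / 162 = 6172.84 K → 6173 K.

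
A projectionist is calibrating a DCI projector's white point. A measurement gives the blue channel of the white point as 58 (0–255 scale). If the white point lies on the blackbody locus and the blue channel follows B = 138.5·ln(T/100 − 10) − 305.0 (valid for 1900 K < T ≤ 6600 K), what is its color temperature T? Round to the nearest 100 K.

ln(t − 10) = (58 + 305.0) / 138.5 = 2.6209.
t − 10 = e^2.6209 = 13.749, so t = 23.749.
T = 100·t = 2375 K → 2400 K to the nearest 100 K.

2400 K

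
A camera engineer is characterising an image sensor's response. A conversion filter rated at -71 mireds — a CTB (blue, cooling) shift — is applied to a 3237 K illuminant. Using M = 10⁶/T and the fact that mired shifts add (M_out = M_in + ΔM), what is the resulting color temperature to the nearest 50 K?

M_in = 10⁶/3237 = 308.93 mireds.
M_out = 308.93 + (-71) = 237.93 mireds.
T_out = 10⁶/237.93 = 4203.0 K → 4200 K.

4200 K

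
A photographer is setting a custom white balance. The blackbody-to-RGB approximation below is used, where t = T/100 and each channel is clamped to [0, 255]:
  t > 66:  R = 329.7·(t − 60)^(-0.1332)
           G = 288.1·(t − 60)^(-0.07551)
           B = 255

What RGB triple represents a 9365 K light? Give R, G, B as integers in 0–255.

R=206, G=221, B=255

t = 9365/100 = 93.65; the t > 66 branch applies.
R = 329.7·(93.65 − 60)^(-0.1332) = 329.7·33.65^(-0.1332) = 329.7·0.62605 = 206.407.
G = 288.1·(93.65 − 60)^(-0.07551) = 288.1·33.65^(-0.07551) = 288.1·0.76683 = 220.923.
B = 255 by definition for t > 66.
Rounded: (206, 221, 255).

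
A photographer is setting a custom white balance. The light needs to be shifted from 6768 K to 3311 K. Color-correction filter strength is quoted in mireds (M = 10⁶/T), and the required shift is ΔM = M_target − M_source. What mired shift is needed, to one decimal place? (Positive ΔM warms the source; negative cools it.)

M_source = 10⁶/6768 = 147.754; M_target = 10⁶/3311 = 302.024.
ΔM = 302.024 − 147.754 = 154.269 → +154.3 mireds, a warming shift.

+154.3 mireds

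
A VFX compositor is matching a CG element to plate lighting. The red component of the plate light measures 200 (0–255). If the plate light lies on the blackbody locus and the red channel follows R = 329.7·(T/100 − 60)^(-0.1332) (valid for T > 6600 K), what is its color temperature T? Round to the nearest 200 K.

10200 K

(t − 60)^(-0.1332) = 200/329.7 = 0.60661.
t − 60 = 0.60661^(1/-0.1332) = 0.60661^(-7.508) = 42.638, so t = 102.638.
T = 100·t = 10264 K → 10200 K to the nearest 200 K.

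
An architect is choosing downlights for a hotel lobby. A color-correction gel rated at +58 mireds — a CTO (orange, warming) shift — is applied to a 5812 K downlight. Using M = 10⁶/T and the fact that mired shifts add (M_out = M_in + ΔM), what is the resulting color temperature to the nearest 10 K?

M_in = 10⁶/5812 = 172.06 mireds.
M_out = 172.06 + (+58) = 230.06 mireds.
T_out = 10⁶/230.06 = 4346.7 K → 4350 K.

4350 K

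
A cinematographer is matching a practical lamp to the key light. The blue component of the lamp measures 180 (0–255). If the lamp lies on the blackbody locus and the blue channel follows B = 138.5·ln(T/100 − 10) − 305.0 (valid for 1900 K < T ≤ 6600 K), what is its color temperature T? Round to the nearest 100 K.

ln(t − 10) = (180 + 305.0) / 138.5 = 3.5018.
t − 10 = e^3.5018 = 33.175, so t = 43.175.
T = 100·t = 4318 K → 4300 K to the nearest 100 K.

4300 K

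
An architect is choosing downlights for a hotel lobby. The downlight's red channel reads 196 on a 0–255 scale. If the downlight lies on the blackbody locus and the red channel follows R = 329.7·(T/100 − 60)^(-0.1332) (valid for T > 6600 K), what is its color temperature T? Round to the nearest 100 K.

(t − 60)^(-0.1332) = 196/329.7 = 0.59448.
t − 60 = 0.59448^(1/-0.1332) = 0.59448^(-7.508) = 49.621, so t = 109.621.
T = 100·t = 10962 K → 11000 K to the nearest 100 K.

11000 K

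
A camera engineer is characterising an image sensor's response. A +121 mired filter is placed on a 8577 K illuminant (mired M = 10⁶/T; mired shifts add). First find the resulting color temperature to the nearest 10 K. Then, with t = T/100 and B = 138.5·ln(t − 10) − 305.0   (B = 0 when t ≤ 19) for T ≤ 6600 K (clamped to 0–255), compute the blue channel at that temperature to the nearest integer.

175

M_in = 10⁶/8577 = 116.59; M_out = 116.59 + (+121) = 237.59.
T_out = 10⁶/237.59 = 4208.9 K → 4210 K; t = 42.1.
B = 138.5·ln(42.1 − 10) − 305.0 = 138.5·ln 32.1 − 305.0 = 138.5·3.4689 − 305.0 = 175.437.
Rounded: 175.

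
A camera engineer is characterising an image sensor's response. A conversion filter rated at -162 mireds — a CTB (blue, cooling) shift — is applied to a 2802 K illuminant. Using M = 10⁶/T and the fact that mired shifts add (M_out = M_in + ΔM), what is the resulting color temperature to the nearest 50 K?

5150 K

M_in = 10⁶/2802 = 356.89 mireds.
M_out = 356.89 + (-162) = 194.89 mireds.
T_out = 10⁶/194.89 = 5131.2 K → 5150 K.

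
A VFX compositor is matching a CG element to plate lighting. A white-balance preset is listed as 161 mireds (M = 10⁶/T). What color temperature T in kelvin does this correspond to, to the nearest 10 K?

6210 K

T = 10⁶ / 161 = 6211.18 K → 6210 K.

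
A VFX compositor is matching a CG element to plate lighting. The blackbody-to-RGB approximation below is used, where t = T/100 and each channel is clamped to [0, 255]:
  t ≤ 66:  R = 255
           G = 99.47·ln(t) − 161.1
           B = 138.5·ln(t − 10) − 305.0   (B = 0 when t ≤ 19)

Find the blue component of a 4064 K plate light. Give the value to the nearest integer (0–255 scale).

t = 4064/100 = 40.64; the t ≤ 66 branch applies.
B = 138.5·ln(40.64 − 10) − 305.0 = 138.5·ln 30.64 − 305.0 = 138.5·3.4223 − 305.0 = 168.989.
Rounded: 169.

169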